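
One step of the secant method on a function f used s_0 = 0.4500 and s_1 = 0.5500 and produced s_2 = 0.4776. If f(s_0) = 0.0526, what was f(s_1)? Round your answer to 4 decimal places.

-0.1380

The secant line through (0.4500, 0.0526) and (0.5500, f(s_1)) crosses zero at s_2 = 0.4776.
So (0.4500, 0.0526), (0.5500, f(s_1)), (0.4776, 0) are collinear:
f(s_1) = 0.0526 · (0.5500 − 0.4776) / (0.4500 − 0.4776) = 0.0526 · (0.072400)/(-0.027600) = -0.137980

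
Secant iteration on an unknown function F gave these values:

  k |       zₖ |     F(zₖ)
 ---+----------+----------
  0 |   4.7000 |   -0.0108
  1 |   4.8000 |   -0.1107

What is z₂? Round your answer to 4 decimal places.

4.6892

z₂ = 4.8000 − (-0.1107)·(4.8000 − 4.7000) / (-0.1107 − (-0.0108))
   = 4.8000 − (-0.011070)/(-0.099900) = 4.689189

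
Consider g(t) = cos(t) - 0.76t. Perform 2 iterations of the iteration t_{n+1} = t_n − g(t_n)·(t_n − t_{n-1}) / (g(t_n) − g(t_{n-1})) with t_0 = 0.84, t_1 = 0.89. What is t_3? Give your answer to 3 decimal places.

g(0.84) = 0.02906, g(0.89) = -0.04699
t_2 = 0.89000 − (-0.04699)·(0.89000 − 0.84000) / (-0.04699 − 0.02906) = 0.89000 − (-0.00235)/(-0.07605) = 0.85911
g(0.85911) = 0.00019
t_3 = 0.85911 − 0.00019·(0.85911 − 0.89000) / (0.00019 − (-0.04699)) = 0.85911 − (-0.00001)/(0.04718) = 0.85923

0.859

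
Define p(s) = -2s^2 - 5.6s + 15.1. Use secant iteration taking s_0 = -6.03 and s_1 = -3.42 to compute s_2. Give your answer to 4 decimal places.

p(-6.03) = -23.853800, p(-3.42) = 10.859200
s_2 = -3.420000 − 10.859200·(-3.420000 − (-6.030000)) / (10.859200 − (-23.853800)) = -3.420000 − (28.342512)/(34.713000) = -4.236481

-4.2365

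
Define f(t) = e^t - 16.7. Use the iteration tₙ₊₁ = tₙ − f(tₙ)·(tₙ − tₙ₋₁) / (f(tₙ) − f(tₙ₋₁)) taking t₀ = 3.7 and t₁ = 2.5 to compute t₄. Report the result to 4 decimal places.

f(3.7) = 23.747304, f(2.5) = -4.517506
t₂ = 2.500000 − (-4.517506)·(2.500000 − 3.700000) / (-4.517506 − 23.747304) = 2.500000 − (5.421007)/(-28.264810) = 2.691794
f(2.691794) = -1.941879
t₃ = 2.691794 − (-1.941879)·(2.691794 − 2.500000) / (-1.941879 − (-4.517506)) = 2.691794 − (-0.372440)/(2.575627) = 2.836395
f(2.836395) = 0.354176
t₄ = 2.836395 − 0.354176·(2.836395 − 2.691794) / (0.354176 − (-1.941879)) = 2.836395 − (0.051214)/(2.296055) = 2.814090

2.8141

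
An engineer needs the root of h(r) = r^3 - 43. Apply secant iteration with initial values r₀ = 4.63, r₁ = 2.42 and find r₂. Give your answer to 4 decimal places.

h(4.63) = 56.252847, h(2.42) = -28.827512
r₂ = 2.420000 − (-28.827512)·(2.420000 − 4.630000) / (-28.827512 − 56.252847) = 2.420000 − (63.708802)/(-85.080359) = 3.168807

3.1688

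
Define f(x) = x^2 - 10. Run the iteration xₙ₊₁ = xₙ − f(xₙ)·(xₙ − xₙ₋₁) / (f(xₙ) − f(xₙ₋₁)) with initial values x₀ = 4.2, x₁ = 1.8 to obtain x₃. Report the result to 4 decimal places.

f(4.2) = 7.640000, f(1.8) = -6.760000
x₂ = 1.800000 − (-6.760000)·(1.800000 − 4.200000) / (-6.760000 − 7.640000) = 1.800000 − (16.224000)/(-14.400000) = 2.926667
f(2.926667) = -1.434622
x₃ = 2.926667 − (-1.434622)·(2.926667 − 1.800000) / (-1.434622 − (-6.760000)) = 2.926667 − (-1.616341)/(5.325378) = 3.230183

3.2302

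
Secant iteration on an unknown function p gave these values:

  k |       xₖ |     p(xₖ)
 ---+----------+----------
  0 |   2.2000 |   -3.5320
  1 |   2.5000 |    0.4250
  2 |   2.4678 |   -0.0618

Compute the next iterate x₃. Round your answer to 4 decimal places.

x₃ = 2.4678 − (-0.0618)·(2.4678 − 2.5000) / (-0.0618 − 0.4250)
   = 2.4678 − (0.001990)/(-0.486800) = 2.471888

2.4719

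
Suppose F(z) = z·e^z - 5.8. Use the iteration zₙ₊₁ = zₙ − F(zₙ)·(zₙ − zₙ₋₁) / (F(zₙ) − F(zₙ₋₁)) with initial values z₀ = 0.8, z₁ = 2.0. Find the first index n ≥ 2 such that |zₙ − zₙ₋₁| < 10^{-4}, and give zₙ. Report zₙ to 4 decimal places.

F(0.8) = -4.019567, F(2.0) = 8.978112
z₂ = 2.000000 − 8.978112·(1.200000)/(12.997679) = 1.171103;  |Δ| = 0.828897
F(1.171103) = -2.022549
z₃ = 1.171103 − (-2.022549)·(-0.828897)/(-11.000661) = 1.323502;  |Δ| = 0.152399
F(1.323502) = -0.828196
z₄ = 1.323502 − (-0.828196)·(0.152399)/(1.194353) = 1.429179;  |Δ| = 0.105677
F(1.429179) = 0.167207
z₅ = 1.429179 − 0.167207·(0.105677)/(0.995403) = 1.411427;  |Δ| = 0.017752
F(1.411427) = -0.010599
z₆ = 1.411427 − (-0.010599)·(-0.017752)/(-0.177806) = 1.412486;  |Δ| = 0.001058
F(1.412486) = -0.000125
z₇ = 1.412486 − (-0.000125)·(0.001058)/(0.010475) = 1.412498;  |Δ| = 0.000013
|z₇ − z₆| = 0.000013 < 10^{-4}

n = 7, zₙ = 1.4125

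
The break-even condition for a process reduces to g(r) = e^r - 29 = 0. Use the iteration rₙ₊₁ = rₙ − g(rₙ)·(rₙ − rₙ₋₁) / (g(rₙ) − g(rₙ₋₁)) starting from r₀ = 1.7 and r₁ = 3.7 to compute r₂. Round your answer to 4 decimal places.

g(1.7) = -23.526053, g(3.7) = 11.447304
r₂ = 3.700000 − 11.447304·(3.700000 − 1.700000) / (11.447304 − (-23.526053)) = 3.700000 − (22.894609)/(34.973357) = 3.045370

3.0454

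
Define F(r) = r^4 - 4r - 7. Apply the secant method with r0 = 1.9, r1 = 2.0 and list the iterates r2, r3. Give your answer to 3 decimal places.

F(1.9) = -1.56790, F(2.0) = 1.00000
r2 = 2.00000 − 1.00000·(2.00000 − 1.90000) / (1.00000 − (-1.56790)) = 2.00000 − (0.10000)/(2.56790) = 1.96106
F(1.96106) = -0.05446
r3 = 1.96106 − (-0.05446)·(1.96106 − 2.00000) / (-0.05446 − 1.00000) = 1.96106 − (0.00212)/(-1.05446) = 1.96307

1.961, 1.963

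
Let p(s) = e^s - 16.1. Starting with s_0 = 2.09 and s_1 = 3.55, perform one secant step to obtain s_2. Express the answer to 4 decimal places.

2.5278

p(2.09) = -8.015085, p(3.55) = 18.713317
s_2 = 3.550000 − 18.713317·(3.550000 − 2.090000) / (18.713317 − (-8.015085)) = 3.550000 − (27.321444)/(26.728402) = 2.527812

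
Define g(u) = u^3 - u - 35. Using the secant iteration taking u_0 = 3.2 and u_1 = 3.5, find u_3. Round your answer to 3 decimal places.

3.373

g(3.2) = -5.43200, g(3.5) = 4.37500
u_2 = 3.50000 − 4.37500·(3.50000 − 3.20000) / (4.37500 − (-5.43200)) = 3.50000 − (1.31250)/(9.80700) = 3.36617
g(3.36617) = -0.22386
u_3 = 3.36617 − (-0.22386)·(3.36617 − 3.50000) / (-0.22386 − 4.37500) = 3.36617 − (0.02996)/(-4.59886) = 3.37268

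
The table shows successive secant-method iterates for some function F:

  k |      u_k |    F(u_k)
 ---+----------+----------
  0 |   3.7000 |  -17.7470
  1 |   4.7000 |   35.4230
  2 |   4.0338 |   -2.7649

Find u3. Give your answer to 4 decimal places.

4.0820

u3 = 4.0338 − (-2.7649)·(4.0338 − 4.7000) / (-2.7649 − 35.4230)
   = 4.0338 − (1.841976)/(-38.187900) = 4.082035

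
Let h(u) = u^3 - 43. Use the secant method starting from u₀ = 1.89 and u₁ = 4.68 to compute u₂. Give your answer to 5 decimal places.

2.94621

h(1.89) = -36.2487310, h(4.68) = 59.5032320
u₂ = 4.6800000 − 59.5032320·(4.6800000 − 1.8900000) / (59.5032320 − (-36.2487310)) = 4.6800000 − (166.0140173)/(95.7519630) = 2.9462077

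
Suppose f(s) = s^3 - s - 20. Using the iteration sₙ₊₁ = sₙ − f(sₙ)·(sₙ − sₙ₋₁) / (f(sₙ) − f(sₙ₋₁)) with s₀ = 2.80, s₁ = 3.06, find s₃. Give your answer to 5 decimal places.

f(2.80) = -0.8480000, f(3.06) = 5.5926160
s₂ = 3.0600000 − 5.5926160·(3.0600000 − 2.8000000) / (5.5926160 − (-0.8480000)) = 3.0600000 − (1.4540802)/(6.4406160) = 2.8342328
f(2.8342328) = -0.0671945
s₃ = 2.8342328 − (-0.0671945)·(2.8342328 − 3.0600000) / (-0.0671945 − 5.5926160) = 2.8342328 − (0.0151703)/(-5.6598105) = 2.8369131

2.83691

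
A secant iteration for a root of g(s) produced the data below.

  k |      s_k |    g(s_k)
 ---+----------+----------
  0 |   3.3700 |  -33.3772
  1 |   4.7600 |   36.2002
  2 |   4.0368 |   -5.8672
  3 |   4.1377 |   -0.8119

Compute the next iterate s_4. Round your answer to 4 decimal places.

4.1539

s_4 = 4.1377 − (-0.8119)·(4.1377 − 4.0368) / (-0.8119 − (-5.8672))
   = 4.1377 − (-0.081921)/(5.055300) = 4.153905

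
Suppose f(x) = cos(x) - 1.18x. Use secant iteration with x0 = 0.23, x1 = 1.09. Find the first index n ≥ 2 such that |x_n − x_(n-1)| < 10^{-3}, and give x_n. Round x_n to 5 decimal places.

n = 5, x_n = 0.66623

f(0.23) = 0.7022664, f(1.09) = -0.8237146
x2 = 1.0900000 − (-0.8237146)·(0.8600000)/(-1.5259810) = 0.6257776;  |Δ| = 0.4642224
f(0.6257776) = 0.0720903
x3 = 0.6257776 − 0.0720903·(-0.4642224)/(0.8958050) = 0.6631361;  |Δ| = 0.0373585
f(0.6631361) = 0.0055649
x4 = 0.6631361 − 0.0055649·(0.0373585)/(-0.0665254) = 0.6662612;  |Δ| = 0.0031251
f(0.6662612) = -0.0000503
x5 = 0.6662612 − (-0.0000503)·(0.0031251)/(-0.0056152) = 0.6662332;  |Δ| = 0.0000280
|x5 − x4| = 0.0000280 < 10^{-3}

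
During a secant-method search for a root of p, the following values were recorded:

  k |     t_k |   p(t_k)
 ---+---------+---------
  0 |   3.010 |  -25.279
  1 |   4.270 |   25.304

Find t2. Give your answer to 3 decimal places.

3.640

t2 = 4.270 − 25.304·(4.270 − 3.010) / (25.304 − (-25.279))
   = 4.270 − (31.88304)/(50.58300) = 3.63969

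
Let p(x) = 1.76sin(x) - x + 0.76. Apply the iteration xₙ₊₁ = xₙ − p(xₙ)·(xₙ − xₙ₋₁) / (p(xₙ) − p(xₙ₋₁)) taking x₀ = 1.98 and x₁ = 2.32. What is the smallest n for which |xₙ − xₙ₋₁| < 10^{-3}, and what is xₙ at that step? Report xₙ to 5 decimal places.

p(1.98) = 0.3946908, p(2.32) = -0.2712727
x₂ = 2.3200000 − (-0.2712727)·(0.3400000)/(-0.6659635) = 2.1815049;  |Δ| = 0.1384951
p(2.1815049) = 0.0203609
x₃ = 2.1815049 − 0.0203609·(-0.1384951)/(0.2916336) = 2.1911741;  |Δ| = 0.0096693
p(2.1911741) = 0.0008655
x₄ = 2.1911741 − 0.0008655·(0.0096693)/(-0.0194954) = 2.1916034;  |Δ| = 0.0004293
|x₄ − x₃| = 0.0004293 < 10^{-3}

n = 4, xₙ = 2.19160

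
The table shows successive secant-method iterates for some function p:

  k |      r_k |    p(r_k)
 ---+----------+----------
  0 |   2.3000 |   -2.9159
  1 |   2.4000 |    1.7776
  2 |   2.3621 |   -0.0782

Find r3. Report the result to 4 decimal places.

2.3637

r3 = 2.3621 − (-0.0782)·(2.3621 − 2.4000) / (-0.0782 − 1.7776)
   = 2.3621 − (0.002964)/(-1.855800) = 2.363697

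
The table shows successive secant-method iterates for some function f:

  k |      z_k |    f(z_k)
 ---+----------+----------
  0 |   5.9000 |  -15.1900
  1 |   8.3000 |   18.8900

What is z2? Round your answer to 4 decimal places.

z2 = 8.3000 − 18.8900·(8.3000 − 5.9000) / (18.8900 − (-15.1900))
   = 8.3000 − (45.336000)/(34.080000) = 6.969718

6.9697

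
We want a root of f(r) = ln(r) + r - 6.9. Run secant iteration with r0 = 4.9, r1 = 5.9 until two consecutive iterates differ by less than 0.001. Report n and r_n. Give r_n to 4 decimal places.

f(4.9) = -0.410765, f(5.9) = 0.774952
r2 = 5.900000 − 0.774952·(1.000000)/(1.185717) = 5.246427;  |Δ| = 0.653573
f(5.246427) = 0.003975
r3 = 5.246427 − 0.003975·(-0.653573)/(-0.770978) = 5.243058;  |Δ| = 0.003369
f(5.243058) = -0.000037
r4 = 5.243058 − (-0.000037)·(-0.003369)/(-0.004012) = 5.243089;  |Δ| = 0.000031
|r4 − r3| = 0.000031 < 0.001

n = 4, r_n = 5.2431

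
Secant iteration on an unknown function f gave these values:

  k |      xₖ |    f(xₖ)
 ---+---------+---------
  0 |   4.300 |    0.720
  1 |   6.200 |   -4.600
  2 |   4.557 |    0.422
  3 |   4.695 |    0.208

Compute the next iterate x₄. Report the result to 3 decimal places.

x₄ = 4.695 − 0.208·(4.695 − 4.557) / (0.208 − 0.422)
   = 4.695 − (0.02870)/(-0.21400) = 4.82913

4.829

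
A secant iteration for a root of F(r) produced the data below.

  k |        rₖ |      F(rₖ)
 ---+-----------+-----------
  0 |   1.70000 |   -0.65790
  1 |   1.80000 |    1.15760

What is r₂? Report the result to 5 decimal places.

1.73624

r₂ = 1.80000 − 1.15760·(1.80000 − 1.70000) / (1.15760 − (-0.65790))
   = 1.80000 − (0.1157600)/(1.8155000) = 1.7362380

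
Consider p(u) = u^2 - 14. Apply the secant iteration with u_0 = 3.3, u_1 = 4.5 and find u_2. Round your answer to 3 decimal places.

p(3.3) = -3.11000, p(4.5) = 6.25000
u_2 = 4.50000 − 6.25000·(4.50000 − 3.30000) / (6.25000 − (-3.11000)) = 4.50000 − (7.50000)/(9.36000) = 3.69872

3.699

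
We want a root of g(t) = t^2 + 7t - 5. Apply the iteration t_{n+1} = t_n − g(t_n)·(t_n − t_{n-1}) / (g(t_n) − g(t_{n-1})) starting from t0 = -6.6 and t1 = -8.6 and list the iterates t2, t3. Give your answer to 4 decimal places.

-7.5317, -7.6407

g(-6.6) = -7.640000, g(-8.6) = 8.760000
t2 = -8.600000 − 8.760000·(-8.600000 − (-6.600000)) / (8.760000 − (-7.640000)) = -8.600000 − (-17.520000)/(16.400000) = -7.531707
g(-7.531707) = -0.995336
t3 = -7.531707 − (-0.995336)·(-7.531707 − (-8.600000)) / (-0.995336 − 8.760000) = -7.531707 − (-1.063310)/(-9.755336) = -7.640705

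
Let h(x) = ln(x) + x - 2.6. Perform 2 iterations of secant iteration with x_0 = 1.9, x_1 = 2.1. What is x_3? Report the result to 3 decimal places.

h(1.9) = -0.05815, h(2.1) = 0.24194
x_2 = 2.10000 − 0.24194·(2.10000 − 1.90000) / (0.24194 − (-0.05815)) = 2.10000 − (0.04839)/(0.30008) = 1.93875
h(1.93875) = 0.00080
x_3 = 1.93875 − 0.00080·(1.93875 − 2.10000) / (0.00080 − 0.24194) = 1.93875 − (-0.00013)/(-0.24114) = 1.93822

1.938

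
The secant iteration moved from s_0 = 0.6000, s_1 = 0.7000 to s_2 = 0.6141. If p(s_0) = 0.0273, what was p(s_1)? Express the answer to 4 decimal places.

-0.1663

The secant line through (0.6000, 0.0273) and (0.7000, p(s_1)) crosses zero at s_2 = 0.6141.
So (0.6000, 0.0273), (0.7000, p(s_1)), (0.6141, 0) are collinear:
p(s_1) = 0.0273 · (0.7000 − 0.6141) / (0.6000 − 0.6141) = 0.0273 · (0.085900)/(-0.014100) = -0.166317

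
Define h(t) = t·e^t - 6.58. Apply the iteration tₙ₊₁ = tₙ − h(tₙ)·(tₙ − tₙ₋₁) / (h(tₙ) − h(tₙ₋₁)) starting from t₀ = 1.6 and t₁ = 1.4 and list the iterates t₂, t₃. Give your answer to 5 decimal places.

h(1.6) = 1.3448519, h(1.4) = -0.9027200
t₂ = 1.4000000 − (-0.9027200)·(1.4000000 − 1.6000000) / (-0.9027200 − 1.3448519) = 1.4000000 − (0.1805440)/(-2.2475719) = 1.4803285
h(1.4803285) = -0.0748611
t₃ = 1.4803285 − (-0.0748611)·(1.4803285 − 1.4000000) / (-0.0748611 − (-0.9027200)) = 1.4803285 − (-0.0060135)/(0.8278590) = 1.4875924

1.48033, 1.48759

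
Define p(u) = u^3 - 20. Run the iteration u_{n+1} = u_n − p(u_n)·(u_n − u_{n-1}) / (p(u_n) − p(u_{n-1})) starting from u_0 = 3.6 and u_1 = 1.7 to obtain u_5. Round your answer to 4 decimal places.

p(3.6) = 26.656000, p(1.7) = -15.087000
u_2 = 1.700000 − (-15.087000)·(1.700000 − 3.600000) / (-15.087000 − 26.656000) = 1.700000 − (28.665300)/(-41.743000) = 2.386709
p(2.386709) = -6.404396
u_3 = 2.386709 − (-6.404396)·(2.386709 − 1.700000) / (-6.404396 − (-15.087000)) = 2.386709 − (-4.397958)/(8.682604) = 2.893234
p(2.893234) = 4.218701
u_4 = 2.893234 − 4.218701·(2.893234 − 2.386709) / (4.218701 − (-6.404396)) = 2.893234 − (2.136878)/(10.623097) = 2.692080
p(2.692080) = -0.489695
u_5 = 2.692080 − (-0.489695)·(2.692080 − 2.893234) / (-0.489695 − 4.218701) = 2.692080 − (0.098504)/(-4.708395) = 2.713001

2.7130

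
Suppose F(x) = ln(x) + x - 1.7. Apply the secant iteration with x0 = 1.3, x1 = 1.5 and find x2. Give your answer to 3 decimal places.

1.380

F(1.3) = -0.13764, F(1.5) = 0.20547
x2 = 1.50000 − 0.20547·(1.50000 − 1.30000) / (0.20547 − (-0.13764)) = 1.50000 − (0.04109)/(0.34310) = 1.38023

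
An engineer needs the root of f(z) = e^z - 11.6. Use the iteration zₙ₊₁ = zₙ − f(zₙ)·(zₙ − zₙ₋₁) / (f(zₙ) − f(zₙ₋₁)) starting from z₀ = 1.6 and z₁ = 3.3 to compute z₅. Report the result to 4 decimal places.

2.4494

f(1.6) = -6.646968, f(3.3) = 15.512639
z₂ = 3.300000 − 15.512639·(3.300000 − 1.600000) / (15.512639 − (-6.646968)) = 3.300000 − (26.371486)/(22.159606) = 2.109930
f(2.109930) = -3.352337
z₃ = 2.109930 − (-3.352337)·(2.109930 − 3.300000) / (-3.352337 − 15.512639) = 2.109930 − (3.989517)/(-18.864976) = 2.321407
f(2.321407) = -1.409996
z₄ = 2.321407 − (-1.409996)·(2.321407 − 2.109930) / (-1.409996 − (-3.352337)) = 2.321407 − (-0.298182)/(1.942342) = 2.474924
f(2.474924) = 0.280806
z₅ = 2.474924 − 0.280806·(2.474924 − 2.321407) / (0.280806 − (-1.409996)) = 2.474924 − (0.043108)/(1.690802) = 2.449428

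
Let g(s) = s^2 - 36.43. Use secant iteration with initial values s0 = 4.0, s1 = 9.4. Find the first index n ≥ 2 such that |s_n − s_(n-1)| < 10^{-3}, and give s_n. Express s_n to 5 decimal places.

n = 6, s_n = 6.03573

g(4.0) = -20.4300000, g(9.4) = 51.9300000
s2 = 9.4000000 − 51.9300000·(5.4000000)/(72.3600000) = 5.5246269;  |Δ| = 3.8753731
g(5.5246269) = -5.9084980
s3 = 5.5246269 − (-5.9084980)·(-3.8753731)/(-57.8384980) = 5.9205160;  |Δ| = 0.3958892
g(5.9205160) = -1.3774900
s4 = 5.9205160 − (-1.3774900)·(0.3958892)/(4.5310080) = 6.0408719;  |Δ| = 0.1203559
g(6.0408719) = 0.0621331
s5 = 6.0408719 − 0.0621331·(0.1203559)/(1.4396231) = 6.0356774;  |Δ| = 0.0051945
g(6.0356774) = -0.0005982
s6 = 6.0356774 − (-0.0005982)·(-0.0051945)/(-0.0627313) = 6.0357269;  |Δ| = 0.0000495
|s6 − s5| = 0.0000495 < 10^{-3}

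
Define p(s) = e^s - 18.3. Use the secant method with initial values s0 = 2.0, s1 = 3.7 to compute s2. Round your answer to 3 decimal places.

p(2.0) = -10.91094, p(3.7) = 22.14730
s2 = 3.70000 − 22.14730·(3.70000 − 2.00000) / (22.14730 − (-10.91094)) = 3.70000 − (37.65042)/(33.05825) = 2.56109

2.561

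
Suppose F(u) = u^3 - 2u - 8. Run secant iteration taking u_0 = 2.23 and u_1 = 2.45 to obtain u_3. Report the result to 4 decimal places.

F(2.23) = -1.370433, F(2.45) = 1.806125
u_2 = 2.450000 − 1.806125·(2.450000 − 2.230000) / (1.806125 − (-1.370433)) = 2.450000 − (0.397348)/(3.176558) = 2.324913
F(2.324913) = -0.083165
u_3 = 2.324913 − (-0.083165)·(2.324913 − 2.450000) / (-0.083165 − 1.806125) = 2.324913 − (0.010403)/(-1.889290) = 2.330419

2.3304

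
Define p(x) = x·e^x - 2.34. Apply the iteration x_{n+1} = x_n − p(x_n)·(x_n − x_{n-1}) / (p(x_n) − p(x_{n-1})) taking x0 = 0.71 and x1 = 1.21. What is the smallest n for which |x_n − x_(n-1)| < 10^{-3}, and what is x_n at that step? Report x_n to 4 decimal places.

n = 5, x_n = 0.9265

p(0.71) = -0.895866, p(1.21) = 1.717716
x2 = 1.210000 − 1.717716·(0.500000)/(2.613583) = 0.881387;  |Δ| = 0.328613
p(0.881387) = -0.212117
x3 = 0.881387 − (-0.212117)·(-0.328613)/(-1.929833) = 0.917506;  |Δ| = 0.036119
p(0.917506) = -0.043446
x4 = 0.917506 − (-0.043446)·(0.036119)/(0.168671) = 0.926810;  |Δ| = 0.009304
p(0.926810) = 0.001525
x5 = 0.926810 − 0.001525·(0.009304)/(0.044970) = 0.926494;  |Δ| = 0.000315
|x5 − x4| = 0.000315 < 10^{-3}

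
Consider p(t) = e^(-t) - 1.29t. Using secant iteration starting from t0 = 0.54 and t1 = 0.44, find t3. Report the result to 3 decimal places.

p(0.54) = -0.11385, p(0.44) = 0.07644
t2 = 0.44000 − 0.07644·(0.44000 − 0.54000) / (0.07644 − (-0.11385)) = 0.44000 − (-0.00764)/(0.19029) = 0.48017
p(0.48017) = -0.00074
t3 = 0.48017 − (-0.00074)·(0.48017 − 0.44000) / (-0.00074 − 0.07644) = 0.48017 − (-0.00003)/(-0.07718) = 0.47978

0.480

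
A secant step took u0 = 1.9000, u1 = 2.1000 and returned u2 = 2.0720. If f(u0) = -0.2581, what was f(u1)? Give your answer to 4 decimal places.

0.0420

The secant line through (1.9000, -0.2581) and (2.1000, f(u1)) crosses zero at u2 = 2.0720.
So (1.9000, -0.2581), (2.1000, f(u1)), (2.0720, 0) are collinear:
f(u1) = -0.2581 · (2.1000 − 2.0720) / (1.9000 − 2.0720) = -0.2581 · (0.028000)/(-0.172000) = 0.042016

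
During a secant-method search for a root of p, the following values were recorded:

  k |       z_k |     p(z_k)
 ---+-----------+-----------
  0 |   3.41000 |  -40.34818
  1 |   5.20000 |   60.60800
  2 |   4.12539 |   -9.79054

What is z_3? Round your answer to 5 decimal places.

z_3 = 4.12539 − (-9.79054)·(4.12539 − 5.20000) / (-9.79054 − 60.60800)
   = 4.12539 − (10.5210122)/(-70.3985400) = 4.2748393

4.27484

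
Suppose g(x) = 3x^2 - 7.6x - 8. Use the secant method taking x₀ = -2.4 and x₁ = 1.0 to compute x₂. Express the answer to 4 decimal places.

-0.0678

g(-2.4) = 27.520000, g(1.0) = -12.600000
x₂ = 1.000000 − (-12.600000)·(1.000000 − (-2.400000)) / (-12.600000 − 27.520000) = 1.000000 − (-42.840000)/(-40.120000) = -0.067797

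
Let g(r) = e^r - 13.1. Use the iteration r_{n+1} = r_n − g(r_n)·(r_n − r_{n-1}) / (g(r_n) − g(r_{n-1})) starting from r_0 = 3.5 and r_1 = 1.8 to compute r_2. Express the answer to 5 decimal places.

2.24283

g(3.5) = 20.0154520, g(1.8) = -7.0503525
r_2 = 1.8000000 − (-7.0503525)·(1.8000000 − 3.5000000) / (-7.0503525 − 20.0154520) = 1.8000000 − (11.9855993)/(-27.0658045) = 2.2428318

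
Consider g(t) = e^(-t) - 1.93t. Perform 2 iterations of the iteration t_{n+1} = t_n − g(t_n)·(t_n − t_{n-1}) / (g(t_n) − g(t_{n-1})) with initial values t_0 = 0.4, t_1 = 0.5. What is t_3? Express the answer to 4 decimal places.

g(0.4) = -0.101680, g(0.5) = -0.358469
t_2 = 0.500000 − (-0.358469)·(0.500000 − 0.400000) / (-0.358469 − (-0.101680)) = 0.500000 − (-0.035847)/(-0.256789) = 0.360403
g(0.360403) = 0.001816
t_3 = 0.360403 − 0.001816·(0.360403 − 0.500000) / (0.001816 − (-0.358469)) = 0.360403 − (-0.000254)/(0.360286) = 0.361107

0.3611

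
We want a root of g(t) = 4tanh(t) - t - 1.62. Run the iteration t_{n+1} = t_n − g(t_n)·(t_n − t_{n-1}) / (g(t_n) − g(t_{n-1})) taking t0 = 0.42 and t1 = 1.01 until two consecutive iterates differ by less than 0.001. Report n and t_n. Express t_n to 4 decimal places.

n = 6, t_n = 0.6402

g(0.42) = -0.452278, g(1.01) = 0.433048
t2 = 1.010000 − 0.433048·(0.590000)/(0.885326) = 0.721408;  |Δ| = 0.288592
g(0.721408) = 0.129714
t3 = 0.721408 − 0.129714·(-0.288592)/(-0.303334) = 0.597997;  |Δ| = 0.123410
g(0.597997) = -0.075506
t4 = 0.597997 − (-0.075506)·(-0.123410)/(-0.205220) = 0.643403;  |Δ| = 0.045406
g(0.643403) = 0.005446
t5 = 0.643403 − 0.005446·(0.045406)/(0.080951) = 0.640349;  |Δ| = 0.003055
g(0.640349) = 0.000199
t6 = 0.640349 − 0.000199·(-0.003055)/(-0.005247) = 0.640233;  |Δ| = 0.000116
|t6 − t5| = 0.000116 < 0.001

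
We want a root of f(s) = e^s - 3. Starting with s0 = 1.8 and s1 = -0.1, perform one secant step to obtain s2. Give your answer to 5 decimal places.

f(1.8) = 3.0496475, f(-0.1) = -2.0951626
s2 = -0.1000000 − (-2.0951626)·(-0.1000000 − 1.8000000) / (-2.0951626 − 3.0496475) = -0.1000000 − (3.9808089)/(-5.1448100) = 0.6737524

0.67375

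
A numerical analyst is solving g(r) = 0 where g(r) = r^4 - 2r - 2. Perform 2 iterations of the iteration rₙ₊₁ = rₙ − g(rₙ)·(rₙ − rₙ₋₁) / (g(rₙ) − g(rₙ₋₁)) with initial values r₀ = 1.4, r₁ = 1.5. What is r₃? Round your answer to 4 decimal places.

g(1.4) = -0.958400, g(1.5) = 0.062500
r₂ = 1.500000 − 0.062500·(1.500000 − 1.400000) / (0.062500 − (-0.958400)) = 1.500000 − (0.006250)/(1.020900) = 1.493878
g(1.493878) = -0.007399
r₃ = 1.493878 − (-0.007399)·(1.493878 − 1.500000) / (-0.007399 − 0.062500) = 1.493878 − (0.000045)/(-0.069899) = 1.494526

1.4945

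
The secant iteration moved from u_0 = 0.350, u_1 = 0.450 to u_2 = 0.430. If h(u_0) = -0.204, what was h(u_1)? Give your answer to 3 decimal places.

0.051

The secant line through (0.350, -0.204) and (0.450, h(u_1)) crosses zero at u_2 = 0.430.
So (0.350, -0.204), (0.450, h(u_1)), (0.430, 0) are collinear:
h(u_1) = -0.204 · (0.450 − 0.430) / (0.350 − 0.430) = -0.204 · (0.02000)/(-0.08000) = 0.05100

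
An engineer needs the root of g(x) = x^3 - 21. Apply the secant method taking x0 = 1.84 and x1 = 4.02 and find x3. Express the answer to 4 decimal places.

g(1.84) = -14.770496, g(4.02) = 43.964808
x2 = 4.020000 − 43.964808·(4.020000 − 1.840000) / (43.964808 − (-14.770496)) = 4.020000 − (95.843281)/(58.735304) = 2.388217
g(2.388217) = -7.378615
x3 = 2.388217 − (-7.378615)·(2.388217 − 4.020000) / (-7.378615 − 43.964808) = 2.388217 − (12.040301)/(-51.343423) = 2.622722

2.6227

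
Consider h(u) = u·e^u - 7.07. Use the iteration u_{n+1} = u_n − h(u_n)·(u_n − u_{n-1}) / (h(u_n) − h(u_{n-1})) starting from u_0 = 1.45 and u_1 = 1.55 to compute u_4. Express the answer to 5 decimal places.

h(1.45) = -0.8884840, h(1.55) = 0.2327788
u_2 = 1.5500000 − 0.2327788·(1.5500000 − 1.4500000) / (0.2327788 − (-0.8884840)) = 1.5500000 − (0.0232779)/(1.1212627) = 1.5292396
h(1.5292396) = -0.0130694
u_3 = 1.5292396 − (-0.0130694)·(1.5292396 − 1.5500000) / (-0.0130694 − 0.2327788) = 1.5292396 − (0.0002713)/(-0.2458482) = 1.5303432
h(1.5303432) = -0.0001783
u_4 = 1.5303432 − (-0.0001783)·(1.5303432 − 1.5292396) / (-0.0001783 − (-0.0130694)) = 1.5303432 − (-0.0000002)/(0.0128911) = 1.5303585

1.53036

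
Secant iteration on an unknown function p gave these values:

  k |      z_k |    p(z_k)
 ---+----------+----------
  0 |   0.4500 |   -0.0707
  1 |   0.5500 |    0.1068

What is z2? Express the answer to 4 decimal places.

0.4898

z2 = 0.5500 − 0.1068·(0.5500 − 0.4500) / (0.1068 − (-0.0707))
   = 0.5500 − (0.010680)/(0.177500) = 0.489831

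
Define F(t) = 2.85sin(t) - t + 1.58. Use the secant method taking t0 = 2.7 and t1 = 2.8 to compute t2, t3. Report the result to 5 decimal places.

2.72698, 2.72728

F(2.7) = 0.0980327, F(2.8) = -0.2652838
t2 = 2.8000000 − (-0.2652838)·(2.8000000 − 2.7000000) / (-0.2652838 − 0.0980327) = 2.8000000 − (-0.0265284)/(-0.3633164) = 2.7269827
F(2.7269827) = 0.0010912
t3 = 2.7269827 − 0.0010912·(2.7269827 − 2.8000000) / (0.0010912 − (-0.2652838)) = 2.7269827 − (-0.0000797)/(0.2663749) = 2.7272818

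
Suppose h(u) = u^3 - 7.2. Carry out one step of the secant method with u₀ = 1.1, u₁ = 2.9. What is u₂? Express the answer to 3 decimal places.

1.558

h(1.1) = -5.86900, h(2.9) = 17.18900
u₂ = 2.90000 − 17.18900·(2.90000 − 1.10000) / (17.18900 − (-5.86900)) = 2.90000 − (30.94020)/(23.05800) = 1.55816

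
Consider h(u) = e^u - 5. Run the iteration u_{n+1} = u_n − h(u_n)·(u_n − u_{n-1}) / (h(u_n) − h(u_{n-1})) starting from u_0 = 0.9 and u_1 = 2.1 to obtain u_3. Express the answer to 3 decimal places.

1.569

h(0.9) = -2.54040, h(2.1) = 3.16617
u_2 = 2.10000 − 3.16617·(2.10000 − 0.90000) / (3.16617 − (-2.54040)) = 2.10000 − (3.79940)/(5.70657) = 1.43420
h(1.43420) = -0.80369
u_3 = 1.43420 − (-0.80369)·(1.43420 − 2.10000) / (-0.80369 − 3.16617) = 1.43420 − (0.53509)/(-3.96986) = 1.56899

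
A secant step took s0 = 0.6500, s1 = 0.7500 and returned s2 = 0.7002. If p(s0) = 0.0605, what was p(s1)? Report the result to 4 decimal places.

The secant line through (0.6500, 0.0605) and (0.7500, p(s1)) crosses zero at s2 = 0.7002.
So (0.6500, 0.0605), (0.7500, p(s1)), (0.7002, 0) are collinear:
p(s1) = 0.0605 · (0.7500 − 0.7002) / (0.6500 − 0.7002) = 0.0605 · (0.049800)/(-0.050200) = -0.060018

-0.0600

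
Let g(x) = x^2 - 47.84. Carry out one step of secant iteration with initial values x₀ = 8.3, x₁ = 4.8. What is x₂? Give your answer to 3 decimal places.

6.693

g(8.3) = 21.05000, g(4.8) = -24.80000
x₂ = 4.80000 − (-24.80000)·(4.80000 − 8.30000) / (-24.80000 − 21.05000) = 4.80000 − (86.80000)/(-45.85000) = 6.69313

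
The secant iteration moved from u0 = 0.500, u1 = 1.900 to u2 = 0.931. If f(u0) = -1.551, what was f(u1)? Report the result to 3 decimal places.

The secant line through (0.500, -1.551) and (1.900, f(u1)) crosses zero at u2 = 0.931.
So (0.500, -1.551), (1.900, f(u1)), (0.931, 0) are collinear:
f(u1) = -1.551 · (1.900 − 0.931) / (0.500 − 0.931) = -1.551 · (0.96900)/(-0.43100) = 3.48705

3.487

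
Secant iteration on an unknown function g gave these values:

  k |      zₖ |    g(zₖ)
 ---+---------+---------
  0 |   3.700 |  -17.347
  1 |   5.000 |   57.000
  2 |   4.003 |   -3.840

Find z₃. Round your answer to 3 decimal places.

z₃ = 4.003 − (-3.840)·(4.003 − 5.000) / (-3.840 − 57.000)
   = 4.003 − (3.82848)/(-60.84000) = 4.06593

4.066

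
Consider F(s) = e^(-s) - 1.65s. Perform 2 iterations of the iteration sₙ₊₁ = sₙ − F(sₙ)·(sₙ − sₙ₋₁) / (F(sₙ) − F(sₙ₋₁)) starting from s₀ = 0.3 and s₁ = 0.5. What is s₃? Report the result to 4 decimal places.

0.4044

F(0.3) = 0.245818, F(0.5) = -0.218469
s₂ = 0.500000 − (-0.218469)·(0.500000 − 0.300000) / (-0.218469 − 0.245818) = 0.500000 − (-0.043694)/(-0.464288) = 0.405891
F(0.405891) = -0.003336
s₃ = 0.405891 − (-0.003336)·(0.405891 − 0.500000) / (-0.003336 − (-0.218469)) = 0.405891 − (0.000314)/(0.215133) = 0.404431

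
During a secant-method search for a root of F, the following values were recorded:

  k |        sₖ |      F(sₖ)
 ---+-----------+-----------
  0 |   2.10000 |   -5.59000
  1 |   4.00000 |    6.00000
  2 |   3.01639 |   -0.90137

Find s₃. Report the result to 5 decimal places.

s₃ = 3.01639 − (-0.90137)·(3.01639 − 4.00000) / (-0.90137 − 6.00000)
   = 3.01639 − (0.8865965)/(-6.9013700) = 3.1448567

3.14486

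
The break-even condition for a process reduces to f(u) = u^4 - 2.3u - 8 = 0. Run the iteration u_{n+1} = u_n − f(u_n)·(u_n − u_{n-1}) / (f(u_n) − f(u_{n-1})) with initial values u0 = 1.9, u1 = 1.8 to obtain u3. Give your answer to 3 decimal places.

1.873

f(1.9) = 0.66210, f(1.8) = -1.64240
u2 = 1.80000 − (-1.64240)·(1.80000 − 1.90000) / (-1.64240 − 0.66210) = 1.80000 − (0.16424)/(-2.30450) = 1.87127
f(1.87127) = -0.04238
u3 = 1.87127 − (-0.04238)·(1.87127 − 1.80000) / (-0.04238 − (-1.64240)) = 1.87127 − (-0.00302)/(1.60002) = 1.87316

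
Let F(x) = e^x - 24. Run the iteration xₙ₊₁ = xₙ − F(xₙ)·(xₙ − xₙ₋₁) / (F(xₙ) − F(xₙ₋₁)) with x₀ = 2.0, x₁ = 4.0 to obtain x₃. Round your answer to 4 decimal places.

3.0000

F(2.0) = -16.610944, F(4.0) = 30.598150
x₂ = 4.000000 − 30.598150·(4.000000 − 2.000000) / (30.598150 − (-16.610944)) = 4.000000 − (61.196300)/(47.209094) = 2.703718
F(2.703718) = -9.064843
x₃ = 2.703718 − (-9.064843)·(2.703718 − 4.000000) / (-9.064843 − 30.598150) = 2.703718 − (11.750593)/(-39.662993) = 2.999979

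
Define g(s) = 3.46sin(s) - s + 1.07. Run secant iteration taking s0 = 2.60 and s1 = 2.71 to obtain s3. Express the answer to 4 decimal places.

2.6631

g(2.60) = 0.253635, g(2.71) = -0.192620
s2 = 2.710000 − (-0.192620)·(2.710000 − 2.600000) / (-0.192620 − 0.253635) = 2.710000 − (-0.021188)/(-0.446255) = 2.662520
g(2.662520) = 0.002389
s3 = 2.662520 − 0.002389·(2.662520 − 2.710000) / (0.002389 − (-0.192620)) = 2.662520 − (-0.000113)/(0.195009) = 2.663102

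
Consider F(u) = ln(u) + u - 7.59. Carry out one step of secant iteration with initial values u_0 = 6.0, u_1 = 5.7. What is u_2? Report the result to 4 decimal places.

F(6.0) = 0.201759, F(5.7) = -0.149534
u_2 = 5.700000 − (-0.149534)·(5.700000 − 6.000000) / (-0.149534 − 0.201759) = 5.700000 − (0.044860)/(-0.351293) = 5.827700

5.8277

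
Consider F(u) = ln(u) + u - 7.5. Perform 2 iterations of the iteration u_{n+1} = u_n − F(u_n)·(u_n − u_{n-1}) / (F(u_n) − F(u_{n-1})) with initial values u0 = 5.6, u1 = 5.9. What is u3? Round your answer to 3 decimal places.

5.751

F(5.6) = -0.17723, F(5.9) = 0.17495
u2 = 5.90000 − 0.17495·(5.90000 − 5.60000) / (0.17495 − (-0.17723)) = 5.90000 − (0.05249)/(0.35219) = 5.75097
F(5.75097) = 0.00034
u3 = 5.75097 − 0.00034·(5.75097 − 5.90000) / (0.00034 − 0.17495) = 5.75097 − (-0.00005)/(-0.17461) = 5.75068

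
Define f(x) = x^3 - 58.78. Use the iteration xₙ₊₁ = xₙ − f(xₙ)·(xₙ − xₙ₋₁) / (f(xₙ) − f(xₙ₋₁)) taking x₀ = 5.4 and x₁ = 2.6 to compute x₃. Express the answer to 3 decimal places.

4.104

f(5.4) = 98.68400, f(2.6) = -41.20400
x₂ = 2.60000 − (-41.20400)·(2.60000 − 5.40000) / (-41.20400 − 98.68400) = 2.60000 − (115.37120)/(-139.88800) = 3.42474
f(3.42474) = -18.61177
x₃ = 3.42474 − (-18.61177)·(3.42474 − 2.60000) / (-18.61177 − (-41.20400)) = 3.42474 − (-15.34986)/(22.59223) = 4.10417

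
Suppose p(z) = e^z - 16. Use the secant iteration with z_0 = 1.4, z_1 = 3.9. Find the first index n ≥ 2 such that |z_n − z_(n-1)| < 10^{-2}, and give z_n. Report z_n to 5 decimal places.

n = 7, z_n = 2.77262

p(1.4) = -11.9448000, p(3.9) = 33.4024491
z_2 = 3.9000000 − 33.4024491·(2.5000000)/(45.3472491) = 2.0585184;  |Δ| = 1.8414816
p(2.0585184) = -8.1656458
z_3 = 2.0585184 − (-8.1656458)·(-1.8414816)/(-41.5680949) = 2.4202595;  |Δ| = 0.3617410
p(2.4202595) = -4.7512221
z_4 = 2.4202595 − (-4.7512221)·(0.3617410)/(3.4144237) = 2.9236276;  |Δ| = 0.5033681
p(2.9236276) = 2.6086702
z_5 = 2.9236276 − 2.6086702·(0.5033681)/(7.3598923) = 2.7452118;  |Δ| = 0.1784158
p(2.7452118) = -0.4320897
z_6 = 2.7452118 − (-0.4320897)·(-0.1784158)/(-3.0407599) = 2.7705645;  |Δ| = 0.0253528
p(2.7705645) = -0.0323544
z_7 = 2.7705645 − (-0.0323544)·(0.0253528)/(0.3997352) = 2.7726166;  |Δ| = 0.0020520
|z_7 − z_6| = 0.0020520 < 10^{-2}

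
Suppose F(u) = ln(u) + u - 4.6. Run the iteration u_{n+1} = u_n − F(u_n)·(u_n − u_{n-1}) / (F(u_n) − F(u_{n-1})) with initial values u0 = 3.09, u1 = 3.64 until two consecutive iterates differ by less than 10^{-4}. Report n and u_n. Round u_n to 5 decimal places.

n = 4, u_n = 3.38164

F(3.09) = -0.3818289, F(3.64) = 0.3319837
u2 = 3.6400000 − 0.3319837·(0.5500000)/(0.7138126) = 3.3842031;  |Δ| = 0.2557969
F(3.3842031) = 0.0033216
u3 = 3.3842031 − 0.0033216·(-0.2557969)/(-0.3286621) = 3.3816179;  |Δ| = 0.0025852
F(3.3816179) = -0.0000278
u4 = 3.3816179 − (-0.0000278)·(-0.0025852)/(-0.0033494) = 3.3816394;  |Δ| = 0.0000214
|u4 − u3| = 0.0000214 < 10^{-4}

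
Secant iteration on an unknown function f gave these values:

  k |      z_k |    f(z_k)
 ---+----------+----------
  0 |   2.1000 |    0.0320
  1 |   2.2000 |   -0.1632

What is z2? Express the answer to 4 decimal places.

2.1164

z2 = 2.2000 − (-0.1632)·(2.2000 − 2.1000) / (-0.1632 − 0.0320)
   = 2.2000 − (-0.016320)/(-0.195200) = 2.116393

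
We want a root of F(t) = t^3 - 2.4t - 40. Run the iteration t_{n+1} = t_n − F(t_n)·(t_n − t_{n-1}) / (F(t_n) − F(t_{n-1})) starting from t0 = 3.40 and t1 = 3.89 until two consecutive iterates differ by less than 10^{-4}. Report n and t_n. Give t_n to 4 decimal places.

n = 5, t_n = 3.6535

F(3.40) = -8.856000, F(3.89) = 9.527869
t2 = 3.890000 − 9.527869·(0.490000)/(18.383869) = 3.636046;  |Δ| = 0.253954
F(3.636046) = -0.654960
t3 = 3.636046 − (-0.654960)·(-0.253954)/(-10.182829) = 3.652380;  |Δ| = 0.016334
F(3.652380) = -0.043387
t4 = 3.652380 − (-0.043387)·(0.016334)/(0.611572) = 3.653539;  |Δ| = 0.001159
F(3.653539) = 0.000222
t5 = 3.653539 − 0.000222·(0.001159)/(0.043609) = 3.653533;  |Δ| = 0.000006
|t5 − t4| = 0.000006 < 10^{-4}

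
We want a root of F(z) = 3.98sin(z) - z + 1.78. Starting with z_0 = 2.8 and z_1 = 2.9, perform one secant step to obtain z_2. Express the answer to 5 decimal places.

F(2.8) = 0.3132528, F(2.9) = -0.1677877
z_2 = 2.9000000 − (-0.1677877)·(2.9000000 − 2.8000000) / (-0.1677877 − 0.3132528) = 2.9000000 − (-0.0167788)/(-0.4810405) = 2.8651198

2.86512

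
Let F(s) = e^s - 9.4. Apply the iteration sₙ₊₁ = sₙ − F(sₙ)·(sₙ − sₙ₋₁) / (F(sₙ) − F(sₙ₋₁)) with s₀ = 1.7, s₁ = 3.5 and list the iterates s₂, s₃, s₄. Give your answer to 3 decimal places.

F(1.7) = -3.92605, F(3.5) = 23.71545
s₂ = 3.50000 − 23.71545·(3.50000 − 1.70000) / (23.71545 − (-3.92605)) = 3.50000 − (42.68781)/(27.64150) = 1.95566
F(1.95566) = -2.33140
s₃ = 1.95566 − (-2.33140)·(1.95566 − 3.50000) / (-2.33140 − 23.71545) = 1.95566 − (3.60047)/(-26.04685) = 2.09389
F(2.09389) = -1.28355
s₄ = 2.09389 − (-1.28355)·(2.09389 − 1.95566) / (-1.28355 − (-2.33140)) = 2.09389 − (-0.17743)/(1.04785) = 2.26322

1.956, 2.094, 2.263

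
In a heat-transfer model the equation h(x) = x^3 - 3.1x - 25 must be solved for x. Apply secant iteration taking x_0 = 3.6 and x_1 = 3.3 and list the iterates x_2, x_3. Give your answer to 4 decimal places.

3.2783, 3.2759

h(3.6) = 10.496000, h(3.3) = 0.707000
x_2 = 3.300000 − 0.707000·(3.300000 − 3.600000) / (0.707000 − 10.496000) = 3.300000 − (-0.212100)/(-9.789000) = 3.278333
h(3.278333) = 0.070939
x_3 = 3.278333 − 0.070939·(3.278333 − 3.300000) / (0.070939 − 0.707000) = 3.278333 − (-0.001537)/(-0.636061) = 3.275916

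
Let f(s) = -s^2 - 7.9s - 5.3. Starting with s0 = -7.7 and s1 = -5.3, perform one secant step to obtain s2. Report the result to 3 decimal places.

f(-7.7) = -3.76000, f(-5.3) = 8.48000
s2 = -5.30000 − 8.48000·(-5.30000 − (-7.70000)) / (8.48000 − (-3.76000)) = -5.30000 − (20.35200)/(12.24000) = -6.96275

-6.963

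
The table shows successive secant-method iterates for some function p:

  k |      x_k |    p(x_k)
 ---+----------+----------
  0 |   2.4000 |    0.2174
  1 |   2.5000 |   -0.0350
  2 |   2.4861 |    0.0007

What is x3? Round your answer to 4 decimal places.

x3 = 2.4861 − 0.0007·(2.4861 − 2.5000) / (0.0007 − (-0.0350))
   = 2.4861 − (-0.000010)/(0.035700) = 2.486373

2.4864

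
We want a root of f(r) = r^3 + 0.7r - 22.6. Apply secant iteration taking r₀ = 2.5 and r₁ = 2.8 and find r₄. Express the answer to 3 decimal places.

f(2.5) = -5.22500, f(2.8) = 1.31200
r₂ = 2.80000 − 1.31200·(2.80000 − 2.50000) / (1.31200 − (-5.22500)) = 2.80000 − (0.39360)/(6.53700) = 2.73979
f(2.73979) = -0.11608
r₃ = 2.73979 − (-0.11608)·(2.73979 − 2.80000) / (-0.11608 − 1.31200) = 2.73979 − (0.00699)/(-1.42808) = 2.74468
f(2.74468) = -0.00224
r₄ = 2.74468 − (-0.00224)·(2.74468 − 2.73979) / (-0.00224 − (-0.11608)) = 2.74468 − (-0.00001)/(0.11384) = 2.74478

2.745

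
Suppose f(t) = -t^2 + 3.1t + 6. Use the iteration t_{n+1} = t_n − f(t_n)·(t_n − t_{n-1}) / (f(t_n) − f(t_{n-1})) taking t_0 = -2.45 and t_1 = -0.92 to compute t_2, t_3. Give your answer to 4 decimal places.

-1.2757, -1.3546

f(-2.45) = -7.597500, f(-0.92) = 2.301600
t_2 = -0.920000 − 2.301600·(-0.920000 − (-2.450000)) / (2.301600 − (-7.597500)) = -0.920000 − (3.521448)/(9.899100) = -1.275734
f(-1.275734) = 0.417726
t_3 = -1.275734 − 0.417726·(-1.275734 − (-0.920000)) / (0.417726 − 2.301600) = -1.275734 − (-0.148600)/(-1.883874) = -1.354614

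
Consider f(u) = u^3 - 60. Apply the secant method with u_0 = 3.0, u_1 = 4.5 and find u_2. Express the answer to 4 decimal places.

f(3.0) = -33.000000, f(4.5) = 31.125000
u_2 = 4.500000 − 31.125000·(4.500000 − 3.000000) / (31.125000 − (-33.000000)) = 4.500000 − (46.687500)/(64.125000) = 3.771930

3.7719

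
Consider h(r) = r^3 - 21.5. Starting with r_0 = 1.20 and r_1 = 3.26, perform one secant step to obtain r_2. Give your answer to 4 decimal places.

h(1.20) = -19.772000, h(3.26) = 13.145976
r_2 = 3.260000 − 13.145976·(3.260000 − 1.200000) / (13.145976 − (-19.772000)) = 3.260000 − (27.080711)/(32.917976) = 2.437328

2.4373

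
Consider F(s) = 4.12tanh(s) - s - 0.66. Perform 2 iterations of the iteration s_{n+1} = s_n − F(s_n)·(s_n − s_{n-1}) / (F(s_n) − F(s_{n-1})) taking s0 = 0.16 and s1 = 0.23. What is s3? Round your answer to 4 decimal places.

0.2159

F(0.16) = -0.166368, F(0.23) = 0.041237
s2 = 0.230000 − 0.041237·(0.230000 − 0.160000) / (0.041237 − (-0.166368)) = 0.230000 − (0.002887)/(0.207605) = 0.216096
F(0.216096) = 0.000615
s3 = 0.216096 − 0.000615·(0.216096 − 0.230000) / (0.000615 − 0.041237) = 0.216096 − (-0.000009)/(-0.040622) = 0.215885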